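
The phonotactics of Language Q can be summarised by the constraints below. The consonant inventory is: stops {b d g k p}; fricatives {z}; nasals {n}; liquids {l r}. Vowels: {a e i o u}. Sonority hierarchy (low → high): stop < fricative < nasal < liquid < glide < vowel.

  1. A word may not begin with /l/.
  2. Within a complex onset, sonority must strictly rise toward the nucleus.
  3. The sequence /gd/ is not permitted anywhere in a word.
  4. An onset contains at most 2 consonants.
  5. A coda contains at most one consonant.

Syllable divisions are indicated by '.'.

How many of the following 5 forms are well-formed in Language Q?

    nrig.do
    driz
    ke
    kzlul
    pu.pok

3

nrig.do — violates constraint 3: contains banned sequence /gd/ → ill-formed
driz — σ1 onset /dr/ (1→4 rises), coda /z/ ok → well-formed
ke — σ1 onset /k/, coda /∅/ ok → well-formed
kzlul — violates constraint 4: syllable 1 onset /kzl/ has 3 consonants (> 2) → ill-formed
pu.pok — σ1 onset /p/, coda /∅/ ok; σ2 onset /p/, coda /k/ ok → well-formed
Well-formed: driz, ke, pu.pok → 3.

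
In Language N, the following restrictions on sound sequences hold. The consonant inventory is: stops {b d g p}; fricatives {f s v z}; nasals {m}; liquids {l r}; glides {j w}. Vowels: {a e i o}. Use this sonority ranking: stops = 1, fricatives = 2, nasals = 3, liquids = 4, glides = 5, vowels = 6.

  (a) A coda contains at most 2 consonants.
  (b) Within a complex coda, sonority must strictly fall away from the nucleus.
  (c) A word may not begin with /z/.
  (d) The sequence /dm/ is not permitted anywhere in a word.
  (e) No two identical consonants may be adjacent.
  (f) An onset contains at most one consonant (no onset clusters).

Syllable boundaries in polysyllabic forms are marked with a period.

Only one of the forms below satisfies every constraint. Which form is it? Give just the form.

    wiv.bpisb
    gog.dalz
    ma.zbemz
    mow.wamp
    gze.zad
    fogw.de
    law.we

wiv.bpisb — violates constraint (f): syllable 2 onset /bp/ has 2 consonants (> 1) → not permitted
gog.dalz — σ1 onset /g/, coda /g/ ok; σ2 onset /d/, coda /lz/ (4→2 falls) ok → permitted
ma.zbemz — violates constraint (f): syllable 2 onset /zb/ has 2 consonants (> 1) → not permitted
mow.wamp — violates constraint (e): adjacent identical consonants /ww/ → not permitted
gze.zad — violates constraint (f): syllable 1 onset /gz/ has 2 consonants (> 1) → not permitted
fogw.de — violates constraint (b): syllable 1 coda /gw/: /g/ (stop, 1) → /w/ (glide, 5) does not fall → not permitted
law.we — violates constraint (e): adjacent identical consonants /ww/ → not permitted

gog.dalz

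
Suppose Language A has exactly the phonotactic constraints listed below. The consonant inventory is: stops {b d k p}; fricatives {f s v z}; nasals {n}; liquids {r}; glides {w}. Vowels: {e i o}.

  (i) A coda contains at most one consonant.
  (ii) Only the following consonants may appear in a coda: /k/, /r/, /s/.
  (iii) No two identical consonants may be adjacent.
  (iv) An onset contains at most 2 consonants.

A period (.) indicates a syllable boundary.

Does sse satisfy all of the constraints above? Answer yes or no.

no

sse — violates constraint (iii): adjacent identical consonants /ss/ → illicit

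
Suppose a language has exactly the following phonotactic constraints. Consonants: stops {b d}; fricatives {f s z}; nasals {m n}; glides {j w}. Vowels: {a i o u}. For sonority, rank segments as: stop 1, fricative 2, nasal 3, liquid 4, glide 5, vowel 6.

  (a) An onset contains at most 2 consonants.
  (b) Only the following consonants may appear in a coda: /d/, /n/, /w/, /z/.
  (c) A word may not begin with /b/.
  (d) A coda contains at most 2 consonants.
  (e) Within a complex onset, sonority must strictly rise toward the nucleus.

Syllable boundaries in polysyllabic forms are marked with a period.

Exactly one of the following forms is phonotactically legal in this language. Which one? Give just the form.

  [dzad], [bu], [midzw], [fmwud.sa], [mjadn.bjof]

[dzad]

[dzad] — σ1 onset /dz/ (1→2 rises), coda /d/ ok → phonotactically legal
[bu] — violates constraint (c): word begins with /b/ → phonotactically illegal
[midzw] — violates constraint (d): syllable 1 coda /dzw/ has 3 consonants (> 2) → phonotactically illegal
[fmwud.sa] — violates constraint (a): syllable 1 onset /fmw/ has 3 consonants (> 2) → phonotactically illegal
[mjadn.bjof] — violates constraint (b): syllable 2 coda contains /f/, which is not a licensed coda consonant → phonotactically illegal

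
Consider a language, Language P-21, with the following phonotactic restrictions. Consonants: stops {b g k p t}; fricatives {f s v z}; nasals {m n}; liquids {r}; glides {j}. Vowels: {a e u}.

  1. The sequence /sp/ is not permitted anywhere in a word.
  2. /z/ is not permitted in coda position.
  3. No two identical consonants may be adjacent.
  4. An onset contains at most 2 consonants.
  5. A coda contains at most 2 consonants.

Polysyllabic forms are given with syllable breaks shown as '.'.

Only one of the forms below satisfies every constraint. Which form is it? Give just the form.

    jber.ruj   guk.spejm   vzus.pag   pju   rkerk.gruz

pju

jber.ruj — violates constraint 3: adjacent identical consonants /rr/ → not permitted
guk.spejm — violates constraint 1: contains banned sequence /sp/ → not permitted
vzus.pag — violates constraint 1: contains banned sequence /sp/ → not permitted
pju — σ1 onset /pj/ (2C), coda /∅/ ok → permitted
rkerk.gruz — violates constraint 2: syllable 2 coda contains /z/ → not permitted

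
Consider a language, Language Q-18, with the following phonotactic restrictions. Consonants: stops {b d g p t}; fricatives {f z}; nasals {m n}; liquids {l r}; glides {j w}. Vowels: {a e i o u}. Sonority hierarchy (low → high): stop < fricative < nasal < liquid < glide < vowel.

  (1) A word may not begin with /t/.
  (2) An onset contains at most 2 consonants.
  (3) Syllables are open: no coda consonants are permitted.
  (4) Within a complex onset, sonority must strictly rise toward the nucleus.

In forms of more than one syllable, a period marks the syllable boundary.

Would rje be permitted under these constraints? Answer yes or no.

rje — σ1 onset /rj/ (4→5 rises), coda /∅/ ok → permitted

yes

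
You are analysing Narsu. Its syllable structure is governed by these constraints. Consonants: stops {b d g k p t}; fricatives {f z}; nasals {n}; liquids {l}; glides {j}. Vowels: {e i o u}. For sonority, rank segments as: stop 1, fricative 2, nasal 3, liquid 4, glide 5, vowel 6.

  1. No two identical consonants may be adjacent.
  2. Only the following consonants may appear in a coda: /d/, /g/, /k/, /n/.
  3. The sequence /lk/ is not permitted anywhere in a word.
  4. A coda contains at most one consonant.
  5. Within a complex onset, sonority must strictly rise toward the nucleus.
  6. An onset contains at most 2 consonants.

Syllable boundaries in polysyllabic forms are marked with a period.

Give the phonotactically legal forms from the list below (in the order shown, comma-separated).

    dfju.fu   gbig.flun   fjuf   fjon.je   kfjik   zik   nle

fjon.je, zik, nle

dfju.fu — violates constraint 6: syllable 1 onset /dfj/ has 3 consonants (> 2) → phonotactically illegal
gbig.flun — violates constraint 5: syllable 1 onset /gb/: /g/ (stop, 1) → /b/ (stop, 1) does not rise → phonotactically illegal
fjuf — violates constraint 2: syllable 1 coda contains /f/, which is not a licensed coda consonant → phonotactically illegal
fjon.je — σ1 onset /fj/ (2→5 rises), coda /n/ ok; σ2 onset /j/, coda /∅/ ok → phonotactically legal
kfjik — violates constraint 6: syllable 1 onset /kfj/ has 3 consonants (> 2) → phonotactically illegal
zik — σ1 onset /z/, coda /k/ ok → phonotactically legal
nle — σ1 onset /nl/ (3→4 rises), coda /∅/ ok → phonotactically legal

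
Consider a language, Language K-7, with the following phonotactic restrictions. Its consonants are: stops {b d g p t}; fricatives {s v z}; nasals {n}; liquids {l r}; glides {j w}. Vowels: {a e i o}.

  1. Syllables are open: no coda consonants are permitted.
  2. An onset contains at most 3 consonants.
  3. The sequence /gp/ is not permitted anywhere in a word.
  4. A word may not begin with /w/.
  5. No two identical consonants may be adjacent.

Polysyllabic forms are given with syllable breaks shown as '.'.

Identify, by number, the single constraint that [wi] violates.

4

[wi]: word begins with /w/.
This is a violation of constraint 4: "A word may not begin with /w/."
The remaining constraints (1, 2, 3, 5) are satisfied.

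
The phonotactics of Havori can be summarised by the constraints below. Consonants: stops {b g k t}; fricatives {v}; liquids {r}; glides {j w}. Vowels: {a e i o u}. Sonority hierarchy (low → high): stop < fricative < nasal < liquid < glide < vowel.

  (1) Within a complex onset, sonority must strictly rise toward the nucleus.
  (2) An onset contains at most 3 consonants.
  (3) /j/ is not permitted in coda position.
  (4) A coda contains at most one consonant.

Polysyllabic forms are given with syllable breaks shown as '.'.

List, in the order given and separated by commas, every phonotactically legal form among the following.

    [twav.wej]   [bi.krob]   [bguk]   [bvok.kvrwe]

[twav.wej] — violates constraint 3: syllable 2 coda contains /j/ → phonotactically illegal
[bi.krob] — σ1 onset /b/, coda /∅/ ok; σ2 onset /kr/ (1→4 rises), coda /b/ ok → phonotactically legal
[bguk] — violates constraint 1: syllable 1 onset /bg/: /b/ (stop, 1) → /g/ (stop, 1) does not rise → phonotactically illegal
[bvok.kvrwe] — violates constraint 2: syllable 2 onset /kvrw/ has 4 consonants (> 3) → phonotactically illegal

[bi.krob]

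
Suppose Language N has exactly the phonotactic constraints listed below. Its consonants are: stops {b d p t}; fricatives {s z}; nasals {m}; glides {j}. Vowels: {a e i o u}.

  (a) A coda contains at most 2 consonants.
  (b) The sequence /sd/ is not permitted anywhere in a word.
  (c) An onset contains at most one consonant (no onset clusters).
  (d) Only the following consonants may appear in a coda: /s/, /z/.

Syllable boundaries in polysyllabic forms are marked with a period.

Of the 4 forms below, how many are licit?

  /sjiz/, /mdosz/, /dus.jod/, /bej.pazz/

/sjiz/ — violates constraint (c): syllable 1 onset /sj/ has 2 consonants (> 1) → illicit
/mdosz/ — violates constraint (c): syllable 1 onset /md/ has 2 consonants (> 1) → illicit
/dus.jod/ — violates constraint (d): syllable 2 coda contains /d/, which is not a licensed coda consonant → illicit
/bej.pazz/ — violates constraint (d): syllable 1 coda contains /j/, which is not a licensed coda consonant → illicit
No form is licit → 0.

0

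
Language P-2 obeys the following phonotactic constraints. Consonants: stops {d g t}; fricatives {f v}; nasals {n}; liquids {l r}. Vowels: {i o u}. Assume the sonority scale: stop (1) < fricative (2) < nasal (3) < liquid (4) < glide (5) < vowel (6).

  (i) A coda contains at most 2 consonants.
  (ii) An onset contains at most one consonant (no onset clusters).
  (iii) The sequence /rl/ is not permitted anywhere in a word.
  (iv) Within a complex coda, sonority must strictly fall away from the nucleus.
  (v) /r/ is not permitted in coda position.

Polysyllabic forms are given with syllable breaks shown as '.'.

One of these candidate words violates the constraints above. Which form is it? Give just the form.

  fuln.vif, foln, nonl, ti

nonl

fuln.vif — σ1 onset /f/, coda /ln/ (4→3 falls) ok; σ2 onset /v/, coda /f/ ok → licit
foln — σ1 onset /f/, coda /ln/ (4→3 falls) ok → licit
nonl — violates constraint (iv): syllable 1 coda /nl/: /n/ (nasal, 3) → /l/ (liquid, 4) does not fall → illicit
ti — σ1 onset /t/, coda /∅/ ok → licit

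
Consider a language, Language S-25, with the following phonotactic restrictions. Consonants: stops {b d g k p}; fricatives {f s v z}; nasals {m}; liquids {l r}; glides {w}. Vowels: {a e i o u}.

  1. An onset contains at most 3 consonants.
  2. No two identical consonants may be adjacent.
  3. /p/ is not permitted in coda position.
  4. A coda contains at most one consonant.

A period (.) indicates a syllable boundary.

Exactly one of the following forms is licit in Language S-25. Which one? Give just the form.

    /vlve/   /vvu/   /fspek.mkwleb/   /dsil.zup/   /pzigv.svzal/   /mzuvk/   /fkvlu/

/vlve/

/vlve/ — σ1 onset /vlv/ (3C), coda /∅/ ok → licit
/vvu/ — violates constraint 2: adjacent identical consonants /vv/ → illicit
/fspek.mkwleb/ — violates constraint 1: syllable 2 onset /mkwl/ has 4 consonants (> 3) → illicit
/dsil.zup/ — violates constraint 3: syllable 2 coda contains /p/ → illicit
/pzigv.svzal/ — violates constraint 4: syllable 1 coda /gv/ has 2 consonants (> 1) → illicit
/mzuvk/ — violates constraint 4: syllable 1 coda /vk/ has 2 consonants (> 1) → illicit
/fkvlu/ — violates constraint 1: syllable 1 onset /fkvl/ has 4 consonants (> 3) → illicit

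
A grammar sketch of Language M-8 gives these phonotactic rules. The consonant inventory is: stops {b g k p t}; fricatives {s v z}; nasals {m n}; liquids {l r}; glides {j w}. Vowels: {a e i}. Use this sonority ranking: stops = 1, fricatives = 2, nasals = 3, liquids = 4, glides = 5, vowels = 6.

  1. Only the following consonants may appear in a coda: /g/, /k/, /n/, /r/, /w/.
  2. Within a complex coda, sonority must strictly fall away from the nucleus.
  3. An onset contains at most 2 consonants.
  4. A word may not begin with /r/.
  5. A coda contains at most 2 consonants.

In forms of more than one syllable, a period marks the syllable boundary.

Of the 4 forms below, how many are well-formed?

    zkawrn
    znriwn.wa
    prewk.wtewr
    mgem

1

zkawrn — violates constraint 5: syllable 1 coda /wrn/ has 3 consonants (> 2) → ill-formed
znriwn.wa — violates constraint 3: syllable 1 onset /znr/ has 3 consonants (> 2) → ill-formed
prewk.wtewr — σ1 onset /pr/ (2C), coda /wk/ (5→1 falls) ok; σ2 onset /wt/ (2C), coda /wr/ (5→4 falls) ok → well-formed
mgem — violates constraint 1: syllable 1 coda contains /m/, which is not a licensed coda consonant → ill-formed
Well-formed: prewk.wtewr → 1.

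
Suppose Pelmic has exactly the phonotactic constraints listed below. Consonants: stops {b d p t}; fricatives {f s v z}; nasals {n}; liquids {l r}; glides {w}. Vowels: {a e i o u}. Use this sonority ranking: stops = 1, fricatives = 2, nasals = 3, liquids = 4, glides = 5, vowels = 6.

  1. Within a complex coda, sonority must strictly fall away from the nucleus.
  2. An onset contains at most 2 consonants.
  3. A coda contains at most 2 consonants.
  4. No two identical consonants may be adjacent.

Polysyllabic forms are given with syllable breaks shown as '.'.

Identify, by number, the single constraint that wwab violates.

wwab: adjacent identical consonants /ww/.
This is a violation of constraint 4: "No two identical consonants may be adjacent."
The remaining constraints (1, 2, 3) are satisfied.

4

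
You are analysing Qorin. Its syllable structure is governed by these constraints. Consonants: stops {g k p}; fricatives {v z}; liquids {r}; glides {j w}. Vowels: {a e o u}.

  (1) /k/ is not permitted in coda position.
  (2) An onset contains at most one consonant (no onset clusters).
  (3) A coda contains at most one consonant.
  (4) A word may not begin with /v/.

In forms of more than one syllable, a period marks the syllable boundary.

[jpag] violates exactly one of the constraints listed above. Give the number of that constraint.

2

[jpag]: syllable 1 onset /jp/ has 2 consonants (> 1).
This is a violation of constraint 2: "An onset contains at most one consonant (no onset clusters)."
The remaining constraints (1, 3, 4) are satisfied.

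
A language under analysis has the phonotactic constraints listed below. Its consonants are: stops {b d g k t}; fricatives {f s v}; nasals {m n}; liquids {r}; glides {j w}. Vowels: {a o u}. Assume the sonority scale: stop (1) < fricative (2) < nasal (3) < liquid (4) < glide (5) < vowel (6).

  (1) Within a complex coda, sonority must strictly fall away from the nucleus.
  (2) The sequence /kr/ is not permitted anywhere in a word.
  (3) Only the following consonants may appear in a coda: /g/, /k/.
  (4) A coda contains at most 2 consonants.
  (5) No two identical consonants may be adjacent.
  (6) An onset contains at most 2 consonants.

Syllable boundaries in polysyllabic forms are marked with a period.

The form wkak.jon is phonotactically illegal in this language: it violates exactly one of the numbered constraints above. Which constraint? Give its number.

3

wkak.jon: syllable 2 coda contains /n/, which is not a licensed coda consonant.
This is a violation of constraint 3: "Only the following consonants may appear in a coda: /g/, /k/."
The remaining constraints (1, 2, 4, 5, 6) are satisfied.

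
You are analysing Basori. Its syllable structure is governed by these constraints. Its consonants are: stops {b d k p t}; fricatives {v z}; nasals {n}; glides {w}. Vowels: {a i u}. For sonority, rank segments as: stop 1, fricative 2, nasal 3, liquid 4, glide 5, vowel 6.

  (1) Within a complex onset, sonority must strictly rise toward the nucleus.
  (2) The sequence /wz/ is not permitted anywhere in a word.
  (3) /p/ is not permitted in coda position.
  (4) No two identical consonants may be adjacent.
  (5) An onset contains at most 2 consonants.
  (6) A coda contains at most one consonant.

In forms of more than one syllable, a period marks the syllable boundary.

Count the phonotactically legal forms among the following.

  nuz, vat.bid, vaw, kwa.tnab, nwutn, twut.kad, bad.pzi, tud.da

6

nuz — σ1 onset /n/, coda /z/ ok → phonotactically legal
vat.bid — σ1 onset /v/, coda /t/ ok; σ2 onset /b/, coda /d/ ok → phonotactically legal
vaw — σ1 onset /v/, coda /w/ ok → phonotactically legal
kwa.tnab — σ1 onset /kw/ (1→5 rises), coda /∅/ ok; σ2 onset /tn/ (1→3 rises), coda /b/ ok → phonotactically legal
nwutn — violates constraint 6: syllable 1 coda /tn/ has 2 consonants (> 1) → phonotactically illegal
twut.kad — σ1 onset /tw/ (1→5 rises), coda /t/ ok; σ2 onset /k/, coda /d/ ok → phonotactically legal
bad.pzi — σ1 onset /b/, coda /d/ ok; σ2 onset /pz/ (1→2 rises), coda /∅/ ok → phonotactically legal
tud.da — violates constraint 4: adjacent identical consonants /dd/ → phonotactically illegal
Phonotactically legal: nuz, vat.bid, vaw, kwa.tnab, twut.kad, bad.pzi → 6.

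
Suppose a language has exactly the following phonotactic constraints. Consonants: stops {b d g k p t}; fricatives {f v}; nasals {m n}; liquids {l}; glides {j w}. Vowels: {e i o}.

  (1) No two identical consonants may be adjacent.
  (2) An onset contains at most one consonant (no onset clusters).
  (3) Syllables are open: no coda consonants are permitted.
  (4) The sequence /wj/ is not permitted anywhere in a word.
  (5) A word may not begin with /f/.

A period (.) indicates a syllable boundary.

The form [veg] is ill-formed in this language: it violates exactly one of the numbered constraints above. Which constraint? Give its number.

[veg]: syllable 1 coda /g/ has 1 consonant (> 0).
This is a violation of constraint 3: "Syllables are open: no coda consonants are permitted."
The remaining constraints (1, 2, 4, 5) are satisfied.

3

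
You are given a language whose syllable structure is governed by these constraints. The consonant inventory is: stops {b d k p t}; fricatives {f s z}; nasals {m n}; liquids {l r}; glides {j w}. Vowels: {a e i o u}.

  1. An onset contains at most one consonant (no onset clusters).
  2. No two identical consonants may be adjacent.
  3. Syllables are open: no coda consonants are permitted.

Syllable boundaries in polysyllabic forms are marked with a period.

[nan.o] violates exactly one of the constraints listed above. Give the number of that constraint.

3

[nan.o]: syllable 1 coda /n/ has 1 consonant (> 0).
This is a violation of constraint 3: "Syllables are open: no coda consonants are permitted."
The remaining constraints (1, 2) are satisfied.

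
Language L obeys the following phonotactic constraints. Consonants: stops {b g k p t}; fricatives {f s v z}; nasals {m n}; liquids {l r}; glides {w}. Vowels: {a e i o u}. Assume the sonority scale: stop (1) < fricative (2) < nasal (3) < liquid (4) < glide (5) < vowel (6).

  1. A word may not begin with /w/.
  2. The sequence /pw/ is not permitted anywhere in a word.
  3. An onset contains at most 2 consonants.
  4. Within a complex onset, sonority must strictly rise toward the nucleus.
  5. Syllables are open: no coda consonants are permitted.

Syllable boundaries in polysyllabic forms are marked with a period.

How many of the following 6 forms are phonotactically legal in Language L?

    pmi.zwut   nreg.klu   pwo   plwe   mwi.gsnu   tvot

0

pmi.zwut — violates constraint 5: syllable 2 coda /t/ has 1 consonant (> 0) → phonotactically illegal
nreg.klu — violates constraint 5: syllable 1 coda /g/ has 1 consonant (> 0) → phonotactically illegal
pwo — violates constraint 2: contains banned sequence /pw/ → phonotactically illegal
plwe — violates constraint 3: syllable 1 onset /plw/ has 3 consonants (> 2) → phonotactically illegal
mwi.gsnu — violates constraint 3: syllable 2 onset /gsn/ has 3 consonants (> 2) → phonotactically illegal
tvot — violates constraint 5: syllable 1 coda /t/ has 1 consonant (> 0) → phonotactically illegal
No form is phonotactically legal → 0.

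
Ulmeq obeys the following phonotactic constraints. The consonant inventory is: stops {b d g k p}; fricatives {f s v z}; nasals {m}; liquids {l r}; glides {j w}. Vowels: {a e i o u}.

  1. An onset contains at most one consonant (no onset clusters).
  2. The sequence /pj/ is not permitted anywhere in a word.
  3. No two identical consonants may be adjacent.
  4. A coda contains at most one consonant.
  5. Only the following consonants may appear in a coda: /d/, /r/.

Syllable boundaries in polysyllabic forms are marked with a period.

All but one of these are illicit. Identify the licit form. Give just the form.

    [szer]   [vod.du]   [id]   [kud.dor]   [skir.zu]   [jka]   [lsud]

[id]

[szer] — violates constraint 1: syllable 1 onset /sz/ has 2 consonants (> 1) → illicit
[vod.du] — violates constraint 3: adjacent identical consonants /dd/ → illicit
[id] — σ1 onset /∅/, coda /d/ ok → licit
[kud.dor] — violates constraint 3: adjacent identical consonants /dd/ → illicit
[skir.zu] — violates constraint 1: syllable 1 onset /sk/ has 2 consonants (> 1) → illicit
[jka] — violates constraint 1: syllable 1 onset /jk/ has 2 consonants (> 1) → illicit
[lsud] — violates constraint 1: syllable 1 onset /ls/ has 2 consonants (> 1) → illicit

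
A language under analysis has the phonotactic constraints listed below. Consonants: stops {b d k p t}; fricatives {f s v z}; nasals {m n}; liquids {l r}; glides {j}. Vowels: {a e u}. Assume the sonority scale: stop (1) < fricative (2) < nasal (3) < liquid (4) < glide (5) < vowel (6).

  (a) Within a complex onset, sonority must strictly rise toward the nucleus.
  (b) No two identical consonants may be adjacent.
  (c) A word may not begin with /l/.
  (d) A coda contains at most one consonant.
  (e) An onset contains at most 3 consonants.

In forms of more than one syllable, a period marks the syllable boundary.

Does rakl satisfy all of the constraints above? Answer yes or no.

no

rakl — violates constraint (d): syllable 1 coda /kl/ has 2 consonants (> 1) → phonotactically illegal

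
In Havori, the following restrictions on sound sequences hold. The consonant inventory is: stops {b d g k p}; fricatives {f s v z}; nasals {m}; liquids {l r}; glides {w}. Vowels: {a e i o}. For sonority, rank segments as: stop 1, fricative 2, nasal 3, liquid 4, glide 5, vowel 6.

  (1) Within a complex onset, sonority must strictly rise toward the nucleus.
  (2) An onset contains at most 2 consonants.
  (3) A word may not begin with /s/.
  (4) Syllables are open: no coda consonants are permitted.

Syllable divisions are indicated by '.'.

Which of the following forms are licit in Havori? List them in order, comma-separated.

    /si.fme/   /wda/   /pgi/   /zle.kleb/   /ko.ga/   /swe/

/si.fme/ — violates constraint 3: word begins with /s/ → illicit
/wda/ — violates constraint 1: syllable 1 onset /wd/: /w/ (glide, 5) → /d/ (stop, 1) does not rise → illicit
/pgi/ — violates constraint 1: syllable 1 onset /pg/: /p/ (stop, 1) → /g/ (stop, 1) does not rise → illicit
/zle.kleb/ — violates constraint 4: syllable 2 coda /b/ has 1 consonant (> 0) → illicit
/ko.ga/ — σ1 onset /k/, coda /∅/ ok; σ2 onset /g/, coda /∅/ ok → licit
/swe/ — violates constraint 3: word begins with /s/ → illicit

/ko.ga/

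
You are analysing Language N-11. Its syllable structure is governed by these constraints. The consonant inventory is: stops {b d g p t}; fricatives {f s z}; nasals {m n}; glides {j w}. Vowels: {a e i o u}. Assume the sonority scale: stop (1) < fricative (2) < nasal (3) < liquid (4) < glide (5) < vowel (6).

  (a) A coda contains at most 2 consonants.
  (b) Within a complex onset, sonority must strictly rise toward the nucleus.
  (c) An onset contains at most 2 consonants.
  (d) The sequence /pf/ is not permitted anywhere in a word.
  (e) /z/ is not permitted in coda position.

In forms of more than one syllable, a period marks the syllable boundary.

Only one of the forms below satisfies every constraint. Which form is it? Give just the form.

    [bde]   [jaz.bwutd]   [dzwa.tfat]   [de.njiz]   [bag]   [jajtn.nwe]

[bag]

[bde] — violates constraint (b): syllable 1 onset /bd/: /b/ (stop, 1) → /d/ (stop, 1) does not rise → illicit
[jaz.bwutd] — violates constraint (e): syllable 1 coda contains /z/ → illicit
[dzwa.tfat] — violates constraint (c): syllable 1 onset /dzw/ has 3 consonants (> 2) → illicit
[de.njiz] — violates constraint (e): syllable 2 coda contains /z/ → illicit
[bag] — σ1 onset /b/, coda /g/ ok → licit
[jajtn.nwe] — violates constraint (a): syllable 1 coda /jtn/ has 3 consonants (> 2) → illicit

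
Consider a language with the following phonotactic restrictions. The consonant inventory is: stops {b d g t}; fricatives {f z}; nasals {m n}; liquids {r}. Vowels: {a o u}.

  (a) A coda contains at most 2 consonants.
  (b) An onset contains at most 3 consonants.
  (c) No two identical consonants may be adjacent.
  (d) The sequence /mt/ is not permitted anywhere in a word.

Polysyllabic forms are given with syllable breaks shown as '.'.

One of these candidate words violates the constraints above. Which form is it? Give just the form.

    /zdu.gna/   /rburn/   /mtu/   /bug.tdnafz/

/mtu/

/zdu.gna/ — σ1 onset /zd/ (2C), coda /∅/ ok; σ2 onset /gn/ (2C), coda /∅/ ok → well-formed
/rburn/ — σ1 onset /rb/ (2C), coda /rn/ (2C) ok → well-formed
/mtu/ — violates constraint (d): contains banned sequence /mt/ → ill-formed
/bug.tdnafz/ — σ1 onset /b/, coda /g/ ok; σ2 onset /tdn/ (3C), coda /fz/ (2C) ok → well-formed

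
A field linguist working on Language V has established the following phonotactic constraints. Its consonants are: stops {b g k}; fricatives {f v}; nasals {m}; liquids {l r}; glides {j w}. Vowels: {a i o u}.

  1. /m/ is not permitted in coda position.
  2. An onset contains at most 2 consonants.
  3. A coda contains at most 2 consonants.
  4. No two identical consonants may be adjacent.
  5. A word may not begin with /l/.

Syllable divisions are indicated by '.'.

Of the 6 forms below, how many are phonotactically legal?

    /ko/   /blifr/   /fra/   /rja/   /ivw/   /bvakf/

6

/ko/ — σ1 onset /k/, coda /∅/ ok → phonotactically legal
/blifr/ — σ1 onset /bl/ (2C), coda /fr/ (2C) ok → phonotactically legal
/fra/ — σ1 onset /fr/ (2C), coda /∅/ ok → phonotactically legal
/rja/ — σ1 onset /rj/ (2C), coda /∅/ ok → phonotactically legal
/ivw/ — σ1 onset /∅/, coda /vw/ (2C) ok → phonotactically legal
/bvakf/ — σ1 onset /bv/ (2C), coda /kf/ (2C) ok → phonotactically legal
Phonotactically legal: /ko/, /blifr/, /fra/, /rja/, /ivw/, /bvakf/ → 6.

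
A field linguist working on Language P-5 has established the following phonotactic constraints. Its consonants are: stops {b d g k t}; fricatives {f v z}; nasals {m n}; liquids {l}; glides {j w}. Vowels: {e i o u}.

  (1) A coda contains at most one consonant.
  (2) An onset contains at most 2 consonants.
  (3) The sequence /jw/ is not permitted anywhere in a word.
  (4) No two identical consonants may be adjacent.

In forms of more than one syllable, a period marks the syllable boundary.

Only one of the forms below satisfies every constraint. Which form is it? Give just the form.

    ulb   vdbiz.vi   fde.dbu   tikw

fde.dbu

ulb — violates constraint 1: syllable 1 coda /lb/ has 2 consonants (> 1) → phonotactically illegal
vdbiz.vi — violates constraint 2: syllable 1 onset /vdb/ has 3 consonants (> 2) → phonotactically illegal
fde.dbu — σ1 onset /fd/ (2C), coda /∅/ ok; σ2 onset /db/ (2C), coda /∅/ ok → phonotactically legal
tikw — violates constraint 1: syllable 1 coda /kw/ has 2 consonants (> 1) → phonotactically illegal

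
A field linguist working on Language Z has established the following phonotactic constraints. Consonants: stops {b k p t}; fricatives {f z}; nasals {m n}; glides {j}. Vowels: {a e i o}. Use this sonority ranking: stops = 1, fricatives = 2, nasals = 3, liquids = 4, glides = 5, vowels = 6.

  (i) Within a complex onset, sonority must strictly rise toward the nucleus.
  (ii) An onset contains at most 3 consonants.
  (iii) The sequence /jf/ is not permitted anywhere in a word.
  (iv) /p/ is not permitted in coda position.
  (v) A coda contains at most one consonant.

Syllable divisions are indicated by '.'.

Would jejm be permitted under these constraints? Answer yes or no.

no

jejm — violates constraint (v): syllable 1 coda /jm/ has 2 consonants (> 1) → not permitted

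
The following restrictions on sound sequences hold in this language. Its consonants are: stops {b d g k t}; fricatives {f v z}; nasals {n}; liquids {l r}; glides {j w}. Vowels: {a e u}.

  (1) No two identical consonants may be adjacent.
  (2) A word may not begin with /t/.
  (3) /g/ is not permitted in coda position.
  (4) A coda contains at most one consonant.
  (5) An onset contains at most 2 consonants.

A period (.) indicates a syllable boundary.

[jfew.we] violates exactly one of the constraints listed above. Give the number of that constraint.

1

[jfew.we]: adjacent identical consonants /ww/.
This is a violation of constraint 1: "No two identical consonants may be adjacent."
The remaining constraints (2, 3, 4, 5) are satisfied.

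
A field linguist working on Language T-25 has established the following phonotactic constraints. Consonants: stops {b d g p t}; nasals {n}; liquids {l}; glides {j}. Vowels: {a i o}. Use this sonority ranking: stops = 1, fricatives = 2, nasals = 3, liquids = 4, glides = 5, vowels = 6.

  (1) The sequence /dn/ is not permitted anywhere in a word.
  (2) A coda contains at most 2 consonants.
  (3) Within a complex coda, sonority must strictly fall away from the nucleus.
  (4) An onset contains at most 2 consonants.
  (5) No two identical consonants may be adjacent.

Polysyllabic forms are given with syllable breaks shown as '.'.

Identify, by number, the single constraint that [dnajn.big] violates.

1

[dnajn.big]: contains banned sequence /dn/.
This is a violation of constraint 1: "The sequence /dn/ is not permitted anywhere in a word."
The remaining constraints (2, 3, 4, 5) are satisfied.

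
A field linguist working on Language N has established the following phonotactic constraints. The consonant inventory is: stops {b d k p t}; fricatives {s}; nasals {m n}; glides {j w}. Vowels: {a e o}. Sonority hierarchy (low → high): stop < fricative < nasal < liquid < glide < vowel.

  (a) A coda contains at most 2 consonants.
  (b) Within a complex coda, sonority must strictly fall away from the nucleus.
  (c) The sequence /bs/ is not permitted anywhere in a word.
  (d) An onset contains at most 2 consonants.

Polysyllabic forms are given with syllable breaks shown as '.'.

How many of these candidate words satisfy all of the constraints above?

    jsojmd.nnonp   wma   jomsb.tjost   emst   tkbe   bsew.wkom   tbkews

1

jsojmd.nnonp — violates constraint (a): syllable 1 coda /jmd/ has 3 consonants (> 2) → ill-formed
wma — σ1 onset /wm/ (2C), coda /∅/ ok → well-formed
jomsb.tjost — violates constraint (a): syllable 1 coda /msb/ has 3 consonants (> 2) → ill-formed
emst — violates constraint (a): syllable 1 coda /mst/ has 3 consonants (> 2) → ill-formed
tkbe — violates constraint (d): syllable 1 onset /tkb/ has 3 consonants (> 2) → ill-formed
bsew.wkom — violates constraint (c): contains banned sequence /bs/ → ill-formed
tbkews — violates constraint (d): syllable 1 onset /tbk/ has 3 consonants (> 2) → ill-formed
Well-formed: wma → 1.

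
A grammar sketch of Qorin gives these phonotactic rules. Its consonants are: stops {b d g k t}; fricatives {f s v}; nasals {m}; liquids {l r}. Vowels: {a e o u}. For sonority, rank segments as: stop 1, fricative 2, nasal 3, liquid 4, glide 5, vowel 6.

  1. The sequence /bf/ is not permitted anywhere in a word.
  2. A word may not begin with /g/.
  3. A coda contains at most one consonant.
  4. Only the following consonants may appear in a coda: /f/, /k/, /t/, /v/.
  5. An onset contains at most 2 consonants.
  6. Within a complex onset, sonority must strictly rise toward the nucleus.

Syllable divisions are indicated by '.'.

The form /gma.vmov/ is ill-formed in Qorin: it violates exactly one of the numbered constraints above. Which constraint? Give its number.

/gma.vmov/: word begins with /g/.
This is a violation of constraint 2: "A word may not begin with /g/."
The remaining constraints (1, 3, 4, 5, 6) are satisfied.

2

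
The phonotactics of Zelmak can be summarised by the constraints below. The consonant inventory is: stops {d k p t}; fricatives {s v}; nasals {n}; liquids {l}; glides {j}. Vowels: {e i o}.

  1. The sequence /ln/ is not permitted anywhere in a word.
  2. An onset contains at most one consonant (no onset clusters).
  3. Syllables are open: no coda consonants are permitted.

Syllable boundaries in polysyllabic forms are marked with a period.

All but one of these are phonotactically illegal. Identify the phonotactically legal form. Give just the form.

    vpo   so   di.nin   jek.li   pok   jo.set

vpo — violates constraint 2: syllable 1 onset /vp/ has 2 consonants (> 1) → phonotactically illegal
so — σ1 onset /s/, coda /∅/ ok → phonotactically legal
di.nin — violates constraint 3: syllable 2 coda /n/ has 1 consonant (> 0) → phonotactically illegal
jek.li — violates constraint 3: syllable 1 coda /k/ has 1 consonant (> 0) → phonotactically illegal
pok — violates constraint 3: syllable 1 coda /k/ has 1 consonant (> 0) → phonotactically illegal
jo.set — violates constraint 3: syllable 2 coda /t/ has 1 consonant (> 0) → phonotactically illegal

so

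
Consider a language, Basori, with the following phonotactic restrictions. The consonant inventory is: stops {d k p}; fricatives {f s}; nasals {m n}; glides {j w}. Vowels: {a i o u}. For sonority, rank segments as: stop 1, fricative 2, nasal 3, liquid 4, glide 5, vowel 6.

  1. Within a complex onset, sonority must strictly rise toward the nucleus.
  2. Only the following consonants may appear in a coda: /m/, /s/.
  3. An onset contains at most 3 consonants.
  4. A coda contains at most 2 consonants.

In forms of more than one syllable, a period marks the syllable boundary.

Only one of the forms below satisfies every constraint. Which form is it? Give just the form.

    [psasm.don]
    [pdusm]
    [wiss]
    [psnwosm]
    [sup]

[wiss]

[psasm.don] — violates constraint 2: syllable 2 coda contains /n/, which is not a licensed coda consonant → ill-formed
[pdusm] — violates constraint 1: syllable 1 onset /pd/: /p/ (stop, 1) → /d/ (stop, 1) does not rise → ill-formed
[wiss] — σ1 onset /w/, coda /ss/ (2C) ok → well-formed
[psnwosm] — violates constraint 3: syllable 1 onset /psnw/ has 4 consonants (> 3) → ill-formed
[sup] — violates constraint 2: syllable 1 coda contains /p/, which is not a licensed coda consonant → ill-formed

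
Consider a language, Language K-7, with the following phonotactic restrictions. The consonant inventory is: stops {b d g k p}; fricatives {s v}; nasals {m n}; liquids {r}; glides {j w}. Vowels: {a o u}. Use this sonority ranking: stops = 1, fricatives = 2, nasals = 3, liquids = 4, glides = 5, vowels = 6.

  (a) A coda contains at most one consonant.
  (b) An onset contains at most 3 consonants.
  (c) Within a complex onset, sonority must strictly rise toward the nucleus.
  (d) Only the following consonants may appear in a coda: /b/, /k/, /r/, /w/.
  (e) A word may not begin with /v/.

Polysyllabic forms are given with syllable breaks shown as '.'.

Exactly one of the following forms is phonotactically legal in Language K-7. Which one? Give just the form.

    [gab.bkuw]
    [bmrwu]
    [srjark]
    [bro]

[gab.bkuw] — violates constraint (c): syllable 2 onset /bk/: /b/ (stop, 1) → /k/ (stop, 1) does not rise → phonotactically illegal
[bmrwu] — violates constraint (b): syllable 1 onset /bmrw/ has 4 consonants (> 3) → phonotactically illegal
[srjark] — violates constraint (a): syllable 1 coda /rk/ has 2 consonants (> 1) → phonotactically illegal
[bro] — σ1 onset /br/ (1→4 rises), coda /∅/ ok → phonotactically legal

[bro]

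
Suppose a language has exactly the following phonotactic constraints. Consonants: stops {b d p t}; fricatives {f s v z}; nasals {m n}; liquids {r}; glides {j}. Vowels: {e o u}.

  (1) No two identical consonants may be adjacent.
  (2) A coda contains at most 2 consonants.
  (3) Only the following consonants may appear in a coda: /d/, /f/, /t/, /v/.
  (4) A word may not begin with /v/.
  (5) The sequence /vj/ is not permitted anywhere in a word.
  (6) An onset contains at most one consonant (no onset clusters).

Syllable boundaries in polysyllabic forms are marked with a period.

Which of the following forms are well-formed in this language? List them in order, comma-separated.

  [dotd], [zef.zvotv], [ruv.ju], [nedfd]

[dotd] — σ1 onset /d/, coda /td/ (2C) ok → well-formed
[zef.zvotv] — violates constraint 6: syllable 2 onset /zv/ has 2 consonants (> 1) → ill-formed
[ruv.ju] — violates constraint 5: contains banned sequence /vj/ → ill-formed
[nedfd] — violates constraint 2: syllable 1 coda /dfd/ has 3 consonants (> 2) → ill-formed

[dotd]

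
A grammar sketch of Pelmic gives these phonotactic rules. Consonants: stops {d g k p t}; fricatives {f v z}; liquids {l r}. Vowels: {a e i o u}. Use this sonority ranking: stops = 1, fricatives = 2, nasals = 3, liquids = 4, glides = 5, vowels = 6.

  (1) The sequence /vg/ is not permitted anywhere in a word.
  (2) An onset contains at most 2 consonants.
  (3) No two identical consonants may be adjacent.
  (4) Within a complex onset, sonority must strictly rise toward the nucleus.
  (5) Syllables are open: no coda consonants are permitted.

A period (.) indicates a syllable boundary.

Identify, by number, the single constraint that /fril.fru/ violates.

5

/fril.fru/: syllable 1 coda /l/ has 1 consonant (> 0).
This is a violation of constraint 5: "Syllables are open: no coda consonants are permitted."
The remaining constraints (1, 2, 3, 4) are satisfied.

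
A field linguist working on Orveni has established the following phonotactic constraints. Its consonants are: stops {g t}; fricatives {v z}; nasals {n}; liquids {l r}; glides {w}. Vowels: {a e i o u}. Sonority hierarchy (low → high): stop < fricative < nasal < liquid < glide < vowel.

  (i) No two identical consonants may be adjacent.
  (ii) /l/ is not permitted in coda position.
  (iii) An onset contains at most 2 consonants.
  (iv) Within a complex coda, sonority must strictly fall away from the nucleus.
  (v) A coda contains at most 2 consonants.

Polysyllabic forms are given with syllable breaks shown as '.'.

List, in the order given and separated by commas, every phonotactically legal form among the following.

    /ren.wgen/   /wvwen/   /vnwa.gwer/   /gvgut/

/ren.wgen/

/ren.wgen/ — σ1 onset /r/, coda /n/ ok; σ2 onset /wg/ (2C), coda /n/ ok → phonotactically legal
/wvwen/ — violates constraint (iii): syllable 1 onset /wvw/ has 3 consonants (> 2) → phonotactically illegal
/vnwa.gwer/ — violates constraint (iii): syllable 1 onset /vnw/ has 3 consonants (> 2) → phonotactically illegal
/gvgut/ — violates constraint (iii): syllable 1 onset /gvg/ has 3 consonants (> 2) → phonotactically illegal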